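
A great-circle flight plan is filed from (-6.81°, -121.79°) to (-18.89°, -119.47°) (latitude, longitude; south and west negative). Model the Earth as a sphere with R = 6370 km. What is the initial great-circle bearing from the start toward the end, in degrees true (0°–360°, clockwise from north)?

169.6°

θ = atan2( sin Δλ·cos φ₂ ,  cos φ₁ sin φ₂ − sin φ₁ cos φ₂ cos Δλ )
  = atan2(+0.0383, -0.2094) = 169.63°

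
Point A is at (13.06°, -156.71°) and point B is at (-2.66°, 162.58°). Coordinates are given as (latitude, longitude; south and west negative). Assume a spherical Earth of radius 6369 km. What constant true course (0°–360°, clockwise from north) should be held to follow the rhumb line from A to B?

Meridional parts: M(φ₁)=+0.2299, M(φ₂)=-0.0464 → ΔM = -0.2764;  Δλ = -0.7105 rad
tan C = Δλ / ΔM = +2.5708 → C = 248.74°

248.7°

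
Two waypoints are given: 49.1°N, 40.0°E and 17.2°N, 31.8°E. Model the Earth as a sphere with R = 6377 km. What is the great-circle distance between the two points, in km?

3627 km

Haversine: a = sin²(Δφ/2)+cos φ₁ cos φ₂ sin²(Δλ/2) = 0.07871;  σ = 2·atan2(√a,√(1−a))
σ = 32.587° → d = Rσ = 6377·0.56875 = 3627 km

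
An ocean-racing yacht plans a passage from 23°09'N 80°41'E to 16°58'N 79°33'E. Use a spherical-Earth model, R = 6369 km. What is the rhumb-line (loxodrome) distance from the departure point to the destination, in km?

Δψ = ln[tan(π/4+φ₂/2)/tan(π/4+φ₁/2)] = -0.1150;  Δφ = -0.1079 rad,  Δλ = -0.0198 rad
q = Δφ/Δψ = 0.9388
d = R·√(Δφ² + q²Δλ²) = 6369·0.10951 = 697 km

697 km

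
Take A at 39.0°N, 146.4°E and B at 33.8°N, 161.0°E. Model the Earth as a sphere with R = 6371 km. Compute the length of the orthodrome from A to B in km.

cos σ = sin φ₁ sin φ₂ + cos φ₁ cos φ₂ cos Δλ
      = sin(39.00°)sin(33.80°) + cos(39.00°)cos(33.80°)cos(14.60°) = 0.9750
σ = 12.831° → d = Rσ = 6371·0.22394 = 1427 km

1427 km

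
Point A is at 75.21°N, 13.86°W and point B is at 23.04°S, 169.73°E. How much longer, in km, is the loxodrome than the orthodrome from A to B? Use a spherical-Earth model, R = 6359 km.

3306 km

Great circle: cos σ = sin φ₁ sin φ₂ + cos φ₁ cos φ₂ cos Δλ,  σ = 2.2305 rad → d_gc = 14183.6 km
Rhumb line: Δψ = -2.4553, q = Δφ/Δψ = 0.6984, d_rh = R√(Δφ²+q²Δλ²) = 17489.6 km
Excess = 17489.6 − 14183.6 = 3306.0 ≈ 3306 km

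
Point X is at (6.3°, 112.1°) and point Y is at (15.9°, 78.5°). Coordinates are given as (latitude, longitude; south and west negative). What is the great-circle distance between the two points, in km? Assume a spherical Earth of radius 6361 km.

cos σ = sin φ₁ sin φ₂ + cos φ₁ cos φ₂ cos Δλ
      = sin(6.30°)sin(15.90°) + cos(6.30°)cos(15.90°)cos(-33.60°) = 0.8263
σ = 34.282° → d = Rσ = 6361·0.59833 = 3806 km

3806 km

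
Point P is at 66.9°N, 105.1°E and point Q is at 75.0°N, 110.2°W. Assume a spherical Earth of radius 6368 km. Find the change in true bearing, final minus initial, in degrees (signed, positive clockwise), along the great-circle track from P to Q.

+142.9°

Initial bearing θ₁ = atan2(sin Δλ cos φ₂, cos φ₁ sin φ₂ − sin φ₁ cos φ₂ cos Δλ) = 14.62°
Final bearing θ₂ = (initial bearing from the destination back to the start) + 180° = 157.50°
Δθ = θ₂ − θ₁ = +142.9°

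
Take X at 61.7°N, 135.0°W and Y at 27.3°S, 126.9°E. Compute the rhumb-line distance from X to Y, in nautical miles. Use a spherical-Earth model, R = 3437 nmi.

Rhumb course C = atan2(Δλ, Δψ) with Δψ = ln[tan(π/4+φ₂/2)/tan(π/4+φ₁/2)] = -1.8735, Δλ = -1.7122 → C = 222.42°
d = R·|Δφ| / |cos C| = 3437·1.55334 / 0.73817 = 7233 nmi

7233 nmi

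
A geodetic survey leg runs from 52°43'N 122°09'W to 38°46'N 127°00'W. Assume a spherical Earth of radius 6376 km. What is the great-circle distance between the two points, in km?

1596 km

cos σ = sin φ₁ sin φ₂ + cos φ₁ cos φ₂ cos Δλ
      = sin(52.72°)sin(38.77°) + cos(52.72°)cos(38.77°)cos(-4.85°) = 0.9688
σ = 14.346° → d = Rσ = 6376·0.25039 = 1596 km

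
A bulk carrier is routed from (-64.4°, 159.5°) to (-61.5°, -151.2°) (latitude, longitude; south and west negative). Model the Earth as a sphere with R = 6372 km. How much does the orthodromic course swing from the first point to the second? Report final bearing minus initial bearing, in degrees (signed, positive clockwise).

At departure: θ₁ = atan2(sin Δλ cos φ₂, cos φ₁ sin φ₂ − sin φ₁ cos φ₂ cos Δλ) = 105.32°
At arrival: θ₂ = atan2(sin Δλ cos φ₁, −cos φ₂ sin φ₁ + sin φ₂ cos φ₁ cos Δλ) = 60.85°
Δθ = θ₂ − θ₁ = -44.5°

-44.5°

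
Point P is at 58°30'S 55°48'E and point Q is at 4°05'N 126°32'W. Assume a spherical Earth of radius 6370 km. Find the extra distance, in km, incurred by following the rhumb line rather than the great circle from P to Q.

Great circle: cos σ = sin φ₁ sin φ₂ + cos φ₁ cos φ₂ cos Δλ,  σ = 2.1913 rad → d_gc = 13958.7 km
Rhumb line: Δψ = +1.3371, q = Δφ/Δψ = 0.8169, d_rh = R√(Δφ²+q²Δλ²) = 17572.5 km
Excess = 17572.5 − 13958.7 = 3613.8 ≈ 3614 km

3614 km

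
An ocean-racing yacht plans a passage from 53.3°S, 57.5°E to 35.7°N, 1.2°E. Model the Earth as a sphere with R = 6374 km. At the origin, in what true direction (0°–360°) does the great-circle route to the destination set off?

θ = atan2( sin Δλ·cos φ₂ ,  cos φ₁ sin φ₂ − sin φ₁ cos φ₂ cos Δλ )
  = atan2(-0.6756, +0.7100) = 316.42°

316.4°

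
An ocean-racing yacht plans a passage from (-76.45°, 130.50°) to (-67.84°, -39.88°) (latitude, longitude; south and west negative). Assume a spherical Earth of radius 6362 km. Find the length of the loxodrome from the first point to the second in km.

5768 km

Rhumb course C = atan2(Δλ, Δψ) with Δψ = ln[tan(π/4+φ₂/2)/tan(π/4+φ₁/2)] = +0.4998, Δλ = -2.9737 → C = 279.54°
d = R·|Δφ| / |cos C| = 6362·0.15027 / 0.16575 = 5768 km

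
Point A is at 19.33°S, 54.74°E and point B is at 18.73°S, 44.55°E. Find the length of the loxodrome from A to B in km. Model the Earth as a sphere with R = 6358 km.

1071 km

Δψ = ln[tan(π/4+φ₂/2)/tan(π/4+φ₁/2)] = +0.0111;  Δφ = +0.0105 rad,  Δλ = -0.1778 rad
q = Δφ/Δψ = 0.9453
d = R·√(Δφ² + q²Δλ²) = 6358·0.16845 = 1071 km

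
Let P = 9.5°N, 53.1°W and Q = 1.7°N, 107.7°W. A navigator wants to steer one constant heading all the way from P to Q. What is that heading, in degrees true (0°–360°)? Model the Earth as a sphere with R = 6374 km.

261.8°

Δψ = ln[tan(π/4+φ₂/2)/tan(π/4+φ₁/2)] = -0.1369
Δλ = -0.9529 rad (taken the short way round)
course = atan2(Δλ, Δψ) = 261.83°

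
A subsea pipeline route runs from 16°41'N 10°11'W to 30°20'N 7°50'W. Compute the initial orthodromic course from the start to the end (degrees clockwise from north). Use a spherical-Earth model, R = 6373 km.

8.5°

N = sin Δλ·cos φ₂ = +0.0354;  D = cos φ₁ sin φ₂ − sin φ₁ cos φ₂ cos Δλ = +0.2362
initial course = atan2(N, D) = 8.52°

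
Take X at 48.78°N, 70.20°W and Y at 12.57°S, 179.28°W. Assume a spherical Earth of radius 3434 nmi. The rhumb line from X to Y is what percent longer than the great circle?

Great circle: σ = 1.9541 rad → d_gc = Rσ = 6710.2 nmi
Rhumb: Δφ = -1.0708, Δλ = -1.9038, Δψ = -1.1991, q = Δφ/Δψ = 0.8929 → d_rh = R√(Δφ²+q²Δλ²) = 6899.2 nmi
Excess = (6899.2 − 6710.2) / 6710.2 = 189.0 / 6710.2 = 2.82% ≈ 2.8%

2.8%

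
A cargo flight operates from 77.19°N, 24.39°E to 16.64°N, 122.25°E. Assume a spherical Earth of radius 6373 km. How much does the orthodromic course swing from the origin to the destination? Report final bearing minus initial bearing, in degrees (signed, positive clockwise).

+88.3°

At departure: θ₁ = atan2(sin Δλ cos φ₂, cos φ₁ sin φ₂ − sin φ₁ cos φ₂ cos Δλ) = 78.61°
At arrival: θ₂ = atan2(sin Δλ cos φ₁, −cos φ₂ sin φ₁ + sin φ₂ cos φ₁ cos Δλ) = 166.89°
Δθ = θ₂ − θ₁ = +88.3°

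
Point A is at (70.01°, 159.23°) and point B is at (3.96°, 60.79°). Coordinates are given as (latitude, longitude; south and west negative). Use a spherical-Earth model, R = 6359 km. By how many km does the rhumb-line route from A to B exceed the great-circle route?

634 km

Great circle: cos σ = sin φ₁ sin φ₂ + cos φ₁ cos φ₂ cos Δλ,  σ = 1.5560 rad → d_gc = 9894.3 km
Rhumb line: Δψ = -1.6668, q = Δφ/Δψ = 0.6916, d_rh = R√(Δφ²+q²Δλ²) = 10527.9 km
Excess = 10527.9 − 9894.3 = 633.6 ≈ 634 km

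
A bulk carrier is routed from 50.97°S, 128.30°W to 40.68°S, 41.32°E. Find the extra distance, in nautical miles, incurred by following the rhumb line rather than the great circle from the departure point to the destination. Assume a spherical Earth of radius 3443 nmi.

1818 nmi

Great circle: cos σ = sin φ₁ sin φ₂ + cos φ₁ cos φ₂ cos Δλ,  σ = 1.5342 rad → d_gc = 5282.2 nmi
Rhumb line: Δψ = +0.2588, q = Δφ/Δψ = 0.6939, d_rh = R√(Δφ²+q²Δλ²) = 7099.9 nmi
Excess = 7099.9 − 5282.2 = 1817.7 ≈ 1818 nmi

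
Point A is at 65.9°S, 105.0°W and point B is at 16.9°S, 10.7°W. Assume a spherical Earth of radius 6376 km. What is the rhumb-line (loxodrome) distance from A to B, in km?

Rhumb course C = atan2(Δλ, Δψ) with Δψ = ln[tan(π/4+φ₂/2)/tan(π/4+φ₁/2)] = +1.2449, Δλ = +1.6458 → C = 52.90°
d = R·|Δφ| / |cos C| = 6376·0.85521 / 0.60327 = 9039 km

9039 km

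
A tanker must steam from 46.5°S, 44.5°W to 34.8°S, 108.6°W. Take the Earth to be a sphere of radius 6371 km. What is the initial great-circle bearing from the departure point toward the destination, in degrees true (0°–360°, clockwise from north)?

259.8°

N = sin Δλ·cos φ₂ = -0.7387;  D = cos φ₁ sin φ₂ − sin φ₁ cos φ₂ cos Δλ = -0.1327
initial course = atan2(N, D) = 259.82°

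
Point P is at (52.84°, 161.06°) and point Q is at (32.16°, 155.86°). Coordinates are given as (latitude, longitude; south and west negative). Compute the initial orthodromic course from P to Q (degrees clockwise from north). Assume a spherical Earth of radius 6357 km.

192.4°

N = sin Δλ·cos φ₂ = -0.0767;  D = cos φ₁ sin φ₂ − sin φ₁ cos φ₂ cos Δλ = -0.3504
initial course = atan2(N, D) = 192.35°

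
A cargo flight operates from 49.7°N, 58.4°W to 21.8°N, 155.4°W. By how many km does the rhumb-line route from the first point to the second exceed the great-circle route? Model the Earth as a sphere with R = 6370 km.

459 km

Great circle: cos σ = sin φ₁ sin φ₂ + cos φ₁ cos φ₂ cos Δλ,  σ = 1.3592 rad → d_gc = 8658.0 km
Rhumb line: Δψ = -0.6126, q = Δφ/Δψ = 0.7949, d_rh = R√(Δφ²+q²Δλ²) = 9116.8 km
Excess = 9116.8 − 8658.0 = 458.8 ≈ 459 km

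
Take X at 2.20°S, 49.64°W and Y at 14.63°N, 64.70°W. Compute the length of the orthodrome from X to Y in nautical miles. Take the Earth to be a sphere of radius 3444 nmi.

Haversine: a = sin²(Δφ/2)+cos φ₁ cos φ₂ sin²(Δλ/2) = 0.03802;  σ = 2·atan2(√a,√(1−a))
σ = 22.488° → d = Rσ = 3444·0.39249 = 1352 nmi

1352 nmi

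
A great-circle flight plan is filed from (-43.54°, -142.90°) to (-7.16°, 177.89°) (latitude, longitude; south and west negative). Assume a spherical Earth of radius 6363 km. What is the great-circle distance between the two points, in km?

Haversine: a = sin²(Δφ/2)+cos φ₁ cos φ₂ sin²(Δλ/2) = 0.17842;  σ = 2·atan2(√a,√(1−a))
σ = 49.973° → d = Rσ = 6363·0.87219 = 5550 km

5550 km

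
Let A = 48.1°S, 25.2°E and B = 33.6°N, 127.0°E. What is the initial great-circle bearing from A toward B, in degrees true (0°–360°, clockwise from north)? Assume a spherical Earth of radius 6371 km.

N = sin Δλ·cos φ₂ = +0.8153;  D = cos φ₁ sin φ₂ − sin φ₁ cos φ₂ cos Δλ = +0.2428
initial course = atan2(N, D) = 73.42°

73.4°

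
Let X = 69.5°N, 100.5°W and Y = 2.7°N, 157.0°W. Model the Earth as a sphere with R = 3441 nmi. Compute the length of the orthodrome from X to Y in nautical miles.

4581 nmi

cos σ = sin φ₁ sin φ₂ + cos φ₁ cos φ₂ cos Δλ
      = sin(69.50°)sin(2.70°) + cos(69.50°)cos(2.70°)cos(-56.50°) = 0.2372
σ = 76.279° → d = Rσ = 3441·1.33131 = 4581 nmi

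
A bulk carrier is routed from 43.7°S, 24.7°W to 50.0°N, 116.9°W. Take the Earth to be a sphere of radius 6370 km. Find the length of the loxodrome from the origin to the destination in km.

Rhumb course C = atan2(Δλ, Δψ) with Δψ = ln[tan(π/4+φ₂/2)/tan(π/4+φ₁/2)] = +1.8603, Δλ = -1.6092 → C = 319.14°
d = R·|Δφ| / |cos C| = 6370·1.63537 / 0.75631 = 13774 km

13774 km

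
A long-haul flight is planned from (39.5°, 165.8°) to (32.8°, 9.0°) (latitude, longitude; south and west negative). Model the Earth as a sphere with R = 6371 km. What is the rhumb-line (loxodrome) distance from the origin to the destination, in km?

14082 km

Rhumb course C = atan2(Δλ, Δψ) with Δψ = ln[tan(π/4+φ₂/2)/tan(π/4+φ₁/2)] = -0.1450, Δλ = -2.7367 → C = 266.97°
d = R·|Δφ| / |cos C| = 6371·0.11694 / 0.05291 = 14082 km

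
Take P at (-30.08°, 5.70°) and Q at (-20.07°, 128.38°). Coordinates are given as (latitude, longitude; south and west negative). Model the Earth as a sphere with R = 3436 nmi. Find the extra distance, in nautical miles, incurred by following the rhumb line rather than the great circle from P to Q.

353 nmi

Great circle: cos σ = sin φ₁ sin φ₂ + cos φ₁ cos φ₂ cos Δλ,  σ = 1.8409 rad → d_gc = 6325.4 nmi
Rhumb line: Δψ = +0.1932, q = Δφ/Δψ = 0.9041, d_rh = R√(Δφ²+q²Δλ²) = 6678.5 nmi
Excess = 6678.5 − 6325.4 = 353.1 ≈ 353 nmi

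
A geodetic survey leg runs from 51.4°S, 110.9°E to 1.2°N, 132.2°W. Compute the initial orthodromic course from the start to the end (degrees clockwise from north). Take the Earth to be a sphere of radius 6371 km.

110.9°

N = sin Δλ·cos φ₂ = +0.8916;  D = cos φ₁ sin φ₂ − sin φ₁ cos φ₂ cos Δλ = -0.3404
initial course = atan2(N, D) = 110.90°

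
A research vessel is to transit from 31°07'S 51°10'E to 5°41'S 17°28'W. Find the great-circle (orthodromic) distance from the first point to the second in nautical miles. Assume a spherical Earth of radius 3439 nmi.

4130 nmi

cos σ = sin φ₁ sin φ₂ + cos φ₁ cos φ₂ cos Δλ
      = sin(-31.12°)sin(-5.68°) + cos(-31.12°)cos(-5.68°)cos(-68.63°) = 0.3616
σ = 68.804° → d = Rσ = 3439·1.20086 = 4130 nmi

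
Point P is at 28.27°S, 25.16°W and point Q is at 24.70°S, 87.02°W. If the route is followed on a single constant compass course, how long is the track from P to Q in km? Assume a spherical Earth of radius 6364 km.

6161 km

Δψ = ln[tan(π/4+φ₂/2)/tan(π/4+φ₁/2)] = +0.0696;  Δφ = +0.0623 rad,  Δλ = -1.0797 rad
q = Δφ/Δψ = 0.8948
d = R·√(Δφ² + q²Δλ²) = 6364·0.96812 = 6161 km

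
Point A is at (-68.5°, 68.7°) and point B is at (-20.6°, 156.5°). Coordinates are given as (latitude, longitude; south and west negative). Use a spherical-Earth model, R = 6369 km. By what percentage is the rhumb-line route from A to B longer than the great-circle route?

Great circle: σ = 1.2233 rad → d_gc = Rσ = 7791.3 km
Rhumb: Δφ = +0.8360, Δλ = +1.5324, Δψ = +1.2939, q = Δφ/Δψ = 0.6461 → d_rh = R√(Δφ²+q²Δλ²) = 8253.1 km
Excess = (8253.1 − 7791.3) / 7791.3 = 461.8 / 7791.3 = 5.93% ≈ 5.9%

5.9%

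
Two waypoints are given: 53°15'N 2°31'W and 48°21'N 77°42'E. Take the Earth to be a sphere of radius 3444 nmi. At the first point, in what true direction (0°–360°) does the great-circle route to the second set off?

61.4°

θ = atan2( sin Δλ·cos φ₂ ,  cos φ₁ sin φ₂ − sin φ₁ cos φ₂ cos Δλ )
  = atan2(+0.6549, +0.3566) = 61.43°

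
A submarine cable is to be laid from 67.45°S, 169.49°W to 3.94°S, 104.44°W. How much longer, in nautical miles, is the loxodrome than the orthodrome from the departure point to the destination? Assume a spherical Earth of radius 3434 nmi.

110 nmi

Great circle: cos σ = sin φ₁ sin φ₂ + cos φ₁ cos φ₂ cos Δλ,  σ = 1.3440 rad → d_gc = 4615.3 nmi
Rhumb line: Δψ = +1.5438, q = Δφ/Δψ = 0.7180, d_rh = R√(Δφ²+q²Δλ²) = 4725.0 nmi
Excess = 4725.0 − 4615.3 = 109.7 ≈ 110 nmi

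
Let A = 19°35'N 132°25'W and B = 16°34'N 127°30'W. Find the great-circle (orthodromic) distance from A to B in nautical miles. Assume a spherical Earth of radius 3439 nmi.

Haversine: a = sin²(Δφ/2)+cos φ₁ cos φ₂ sin²(Δλ/2) = 0.00235;  σ = 2·atan2(√a,√(1−a))
σ = 5.562° → d = Rσ = 3439·0.09708 = 334 nmi

334 nmi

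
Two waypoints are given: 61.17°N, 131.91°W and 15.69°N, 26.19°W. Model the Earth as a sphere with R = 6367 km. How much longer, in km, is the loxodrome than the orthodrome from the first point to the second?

Great circle: cos σ = sin φ₁ sin φ₂ + cos φ₁ cos φ₂ cos Δλ,  σ = 1.4594 rad → d_gc = 9292.2 km
Rhumb line: Δψ = -1.0812, q = Δφ/Δψ = 0.7342, d_rh = R√(Δφ²+q²Δλ²) = 9996.6 km
Excess = 9996.6 − 9292.2 = 704.4 ≈ 704 km

704 km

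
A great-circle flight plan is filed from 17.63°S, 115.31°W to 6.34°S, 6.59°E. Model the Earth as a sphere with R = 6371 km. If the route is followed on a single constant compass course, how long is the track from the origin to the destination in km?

13295 km

Δψ = ln[tan(π/4+φ₂/2)/tan(π/4+φ₁/2)] = +0.2018;  Δφ = +0.1970 rad,  Δλ = +2.1276 rad
q = Δφ/Δψ = 0.9765
d = R·√(Δφ² + q²Δλ²) = 6371·2.08683 = 13295 km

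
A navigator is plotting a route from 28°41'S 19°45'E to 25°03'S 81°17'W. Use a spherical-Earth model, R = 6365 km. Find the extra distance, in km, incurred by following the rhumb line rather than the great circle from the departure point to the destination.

345 km

Great circle: cos σ = sin φ₁ sin φ₂ + cos φ₁ cos φ₂ cos Δλ,  σ = 1.5197 rad → d_gc = 9672.6 km
Rhumb line: Δψ = +0.0711, q = Δφ/Δψ = 0.8918, d_rh = R√(Δφ²+q²Δλ²) = 10017.9 km
Excess = 10017.9 − 9672.6 = 345.3 ≈ 345 km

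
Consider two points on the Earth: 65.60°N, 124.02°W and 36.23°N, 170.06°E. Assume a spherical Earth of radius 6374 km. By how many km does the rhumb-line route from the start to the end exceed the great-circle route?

Great circle: cos σ = sin φ₁ sin φ₂ + cos φ₁ cos φ₂ cos Δλ,  σ = 0.8309 rad → d_gc = 5296.2 km
Rhumb line: Δψ = -0.8523, q = Δφ/Δψ = 0.6015, d_rh = R√(Δφ²+q²Δλ²) = 5489.1 km
Excess = 5489.1 − 5296.2 = 192.9 ≈ 193 km

193 km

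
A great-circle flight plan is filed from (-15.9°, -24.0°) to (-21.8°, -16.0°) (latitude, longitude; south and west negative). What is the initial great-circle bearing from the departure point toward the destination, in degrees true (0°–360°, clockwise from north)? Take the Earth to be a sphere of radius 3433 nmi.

N = sin Δλ·cos φ₂ = +0.1292;  D = cos φ₁ sin φ₂ − sin φ₁ cos φ₂ cos Δλ = -0.1053
initial course = atan2(N, D) = 129.17°

129.2°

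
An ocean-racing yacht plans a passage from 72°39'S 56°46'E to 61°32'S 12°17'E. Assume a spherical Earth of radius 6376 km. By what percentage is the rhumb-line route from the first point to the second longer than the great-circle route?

Great circle: σ = 0.3467 rad → d_gc = Rσ = 2210.4 km
Rhumb: Δφ = +0.1940, Δλ = -0.7764, Δψ = +0.5083, q = Δφ/Δψ = 0.3817 → d_rh = R√(Δφ²+q²Δλ²) = 2258.4 km
Excess = (2258.4 − 2210.4) / 2210.4 = 48.0 / 2210.4 = 2.17% ≈ 2.2%

2.2%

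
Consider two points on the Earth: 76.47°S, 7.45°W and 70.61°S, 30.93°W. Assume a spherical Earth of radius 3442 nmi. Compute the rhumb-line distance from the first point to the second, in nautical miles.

529 nmi

Rhumb course C = atan2(Δλ, Δψ) with Δψ = ln[tan(π/4+φ₂/2)/tan(π/4+φ₁/2)] = +0.3648, Δλ = -0.4098 → C = 311.67°
d = R·|Δφ| / |cos C| = 3442·0.10228 / 0.66490 = 529 nmi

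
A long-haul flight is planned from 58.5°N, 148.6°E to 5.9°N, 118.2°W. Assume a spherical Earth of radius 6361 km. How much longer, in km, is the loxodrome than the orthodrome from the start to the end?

424 km

Great circle: cos σ = sin φ₁ sin φ₂ + cos φ₁ cos φ₂ cos Δλ,  σ = 1.5121 rad → d_gc = 9618.7 km
Rhumb line: Δψ = -1.1626, q = Δφ/Δψ = 0.7897, d_rh = R√(Δφ²+q²Δλ²) = 10043.0 km
Excess = 10043.0 − 9618.7 = 424.3 ≈ 424 km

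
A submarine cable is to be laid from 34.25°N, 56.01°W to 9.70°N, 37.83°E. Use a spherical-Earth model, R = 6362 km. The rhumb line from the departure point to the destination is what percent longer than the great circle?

Great circle: σ = 1.5305 rad → d_gc = Rσ = 9737.2 km
Rhumb: Δφ = -0.4285, Δλ = +1.6378, Δψ = -0.4668, q = Δφ/Δψ = 0.9179 → d_rh = R√(Δφ²+q²Δλ²) = 9944.9 km
Excess = (9944.9 − 9737.2) / 9737.2 = 207.7 / 9737.2 = 2.13% ≈ 2.1%

2.1%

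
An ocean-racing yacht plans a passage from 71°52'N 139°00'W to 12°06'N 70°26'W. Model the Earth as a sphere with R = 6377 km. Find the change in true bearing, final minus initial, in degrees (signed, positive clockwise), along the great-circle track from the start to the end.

+55.5°

At departure: θ₁ = atan2(sin Δλ cos φ₂, cos φ₁ sin φ₂ − sin φ₁ cos φ₂ cos Δλ) = 106.77°
At arrival: θ₂ = atan2(sin Δλ cos φ₁, −cos φ₂ sin φ₁ + sin φ₂ cos φ₁ cos Δλ) = 162.26°
Δθ = θ₂ − θ₁ = +55.5°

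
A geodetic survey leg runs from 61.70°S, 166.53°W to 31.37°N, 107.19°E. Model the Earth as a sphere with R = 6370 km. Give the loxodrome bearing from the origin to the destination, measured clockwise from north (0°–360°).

Δψ = ln[tan(π/4+φ₂/2)/tan(π/4+φ₁/2)] = +1.9550
Δλ = -1.5059 rad (taken the short way round)
course = atan2(Δλ, Δψ) = 322.39°

322.4°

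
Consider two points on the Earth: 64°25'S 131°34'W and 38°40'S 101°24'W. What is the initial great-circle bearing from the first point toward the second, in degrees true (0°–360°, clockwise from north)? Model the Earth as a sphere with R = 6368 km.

49.2°

θ = atan2( sin Δλ·cos φ₂ ,  cos φ₁ sin φ₂ − sin φ₁ cos φ₂ cos Δλ )
  = atan2(+0.3924, +0.3391) = 49.17°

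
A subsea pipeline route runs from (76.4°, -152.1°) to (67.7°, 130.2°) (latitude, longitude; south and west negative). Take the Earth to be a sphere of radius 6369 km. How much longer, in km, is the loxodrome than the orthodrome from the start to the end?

190 km

Great circle: cos σ = sin φ₁ sin φ₂ + cos φ₁ cos φ₂ cos Δλ,  σ = 0.4071 rad → d_gc = 2592.8 km
Rhumb line: Δψ = -0.5025, q = Δφ/Δψ = 0.3022, d_rh = R√(Δφ²+q²Δλ²) = 2783.1 km
Excess = 2783.1 − 2592.8 = 190.3 ≈ 190 km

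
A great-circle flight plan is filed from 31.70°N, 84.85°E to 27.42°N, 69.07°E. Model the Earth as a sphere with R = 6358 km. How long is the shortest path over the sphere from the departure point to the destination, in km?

1594 km

cos σ = sin φ₁ sin φ₂ + cos φ₁ cos φ₂ cos Δλ
      = sin(31.70°)sin(27.42°) + cos(31.70°)cos(27.42°)cos(-15.78°) = 0.9687
σ = 14.362° → d = Rσ = 6358·0.25066 = 1594 km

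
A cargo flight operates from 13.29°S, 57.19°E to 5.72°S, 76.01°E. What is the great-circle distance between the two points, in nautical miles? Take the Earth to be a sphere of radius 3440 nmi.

1203 nmi

cos σ = sin φ₁ sin φ₂ + cos φ₁ cos φ₂ cos Δλ
      = sin(-13.29°)sin(-5.72°) + cos(-13.29°)cos(-5.72°)cos(18.82°) = 0.9395
σ = 20.030° → d = Rσ = 3440·0.34959 = 1203 nmi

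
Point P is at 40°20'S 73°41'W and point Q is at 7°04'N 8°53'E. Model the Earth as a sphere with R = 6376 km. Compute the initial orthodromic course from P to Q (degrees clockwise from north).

N = sin Δλ·cos φ₂ = +0.9841;  D = cos φ₁ sin φ₂ − sin φ₁ cos φ₂ cos Δλ = +0.1769
initial course = atan2(N, D) = 79.81°

79.8°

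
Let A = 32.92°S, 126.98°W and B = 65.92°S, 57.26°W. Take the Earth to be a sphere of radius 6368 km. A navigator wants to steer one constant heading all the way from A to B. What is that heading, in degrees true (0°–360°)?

Meridional parts: M(φ₁)=-0.6091, M(φ₂)=-1.5451 → ΔM = -0.9361;  Δλ = +1.2168 rad
tan C = Δλ / ΔM = -1.3000 → C = 127.57°

127.6°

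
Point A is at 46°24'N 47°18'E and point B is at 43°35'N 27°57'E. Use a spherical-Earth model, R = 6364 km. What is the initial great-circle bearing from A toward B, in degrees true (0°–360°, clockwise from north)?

265.4°

θ = atan2( sin Δλ·cos φ₂ ,  cos φ₁ sin φ₂ − sin φ₁ cos φ₂ cos Δλ )
  = atan2(-0.2400, -0.0195) = 265.35°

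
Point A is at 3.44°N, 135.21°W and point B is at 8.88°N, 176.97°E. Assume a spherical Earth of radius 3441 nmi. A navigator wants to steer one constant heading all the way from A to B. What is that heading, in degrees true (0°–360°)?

Meridional parts: M(φ₁)=+0.0601, M(φ₂)=+0.1556 → ΔM = +0.0955;  Δλ = -0.8346 rad
tan C = Δλ / ΔM = -8.7363 → C = 276.53°

276.5°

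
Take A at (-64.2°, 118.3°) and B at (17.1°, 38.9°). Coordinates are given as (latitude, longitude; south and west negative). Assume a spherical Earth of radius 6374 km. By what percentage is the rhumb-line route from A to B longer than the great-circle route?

Great circle: σ = 1.7601 rad → d_gc = Rσ = 11219.1 km
Rhumb: Δφ = +1.4190, Δλ = -1.3858, Δψ = +1.7769, q = Δφ/Δψ = 0.7986 → d_rh = R√(Δφ²+q²Δλ²) = 11469.8 km
Excess = (11469.8 − 11219.1) / 11219.1 = 250.7 / 11219.1 = 2.23% ≈ 2.2%

2.2%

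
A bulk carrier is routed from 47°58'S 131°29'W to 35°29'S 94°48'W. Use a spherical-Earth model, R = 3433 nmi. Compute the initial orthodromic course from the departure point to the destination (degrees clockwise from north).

N = sin Δλ·cos φ₂ = +0.4864;  D = cos φ₁ sin φ₂ − sin φ₁ cos φ₂ cos Δλ = +0.0964
initial course = atan2(N, D) = 78.79°

78.8°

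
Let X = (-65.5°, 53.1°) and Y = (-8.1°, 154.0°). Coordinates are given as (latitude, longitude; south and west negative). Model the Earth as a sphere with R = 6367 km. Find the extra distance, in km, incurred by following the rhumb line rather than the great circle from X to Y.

Great circle: cos σ = sin φ₁ sin φ₂ + cos φ₁ cos φ₂ cos Δλ,  σ = 1.5202 rad → d_gc = 9679.1 km
Rhumb line: Δψ = +1.3855, q = Δφ/Δψ = 0.7231, d_rh = R√(Δφ²+q²Δλ²) = 10316.1 km
Excess = 10316.1 − 9679.1 = 637.0 ≈ 637 km

637 km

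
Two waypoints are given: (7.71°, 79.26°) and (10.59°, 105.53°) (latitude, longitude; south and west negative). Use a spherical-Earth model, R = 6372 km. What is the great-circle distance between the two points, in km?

Haversine: a = sin²(Δφ/2)+cos φ₁ cos φ₂ sin²(Δλ/2) = 0.05093;  σ = 2·atan2(√a,√(1−a))
σ = 26.086° → d = Rσ = 6372·0.45529 = 2901 km

2901 km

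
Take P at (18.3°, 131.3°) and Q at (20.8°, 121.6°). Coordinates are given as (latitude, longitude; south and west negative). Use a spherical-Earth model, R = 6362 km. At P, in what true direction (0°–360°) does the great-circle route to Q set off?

286.9°

N = sin Δλ·cos φ₂ = -0.1575;  D = cos φ₁ sin φ₂ − sin φ₁ cos φ₂ cos Δλ = +0.0478
initial course = atan2(N, D) = 286.89°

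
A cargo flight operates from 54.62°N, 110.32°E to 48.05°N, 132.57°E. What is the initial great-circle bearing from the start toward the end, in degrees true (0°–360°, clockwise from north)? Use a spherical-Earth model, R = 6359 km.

N = sin Δλ·cos φ₂ = +0.2531;  D = cos φ₁ sin φ₂ − sin φ₁ cos φ₂ cos Δλ = -0.0738
initial course = atan2(N, D) = 106.26°

106.3°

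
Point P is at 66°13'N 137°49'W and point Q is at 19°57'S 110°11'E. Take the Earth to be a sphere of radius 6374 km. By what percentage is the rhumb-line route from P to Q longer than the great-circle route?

5.3%

Great circle: σ = 2.0423 rad → d_gc = Rσ = 13017.6 km
Rhumb: Δφ = -1.5039, Δλ = -1.9548, Δψ = -1.9133, q = Δφ/Δψ = 0.7860 → d_rh = R√(Δφ²+q²Δλ²) = 13704.0 km
Excess = (13704.0 − 13017.6) / 13017.6 = 686.4 / 13017.6 = 5.27% ≈ 5.3%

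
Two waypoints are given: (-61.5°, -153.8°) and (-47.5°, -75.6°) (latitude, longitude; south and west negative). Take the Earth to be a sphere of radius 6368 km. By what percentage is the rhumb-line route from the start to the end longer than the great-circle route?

Great circle: σ = 0.7758 rad → d_gc = Rσ = 4940.4 km
Rhumb: Δφ = +0.2443, Δλ = +1.3648, Δψ = +0.4261, q = Δφ/Δψ = 0.5735 → d_rh = R√(Δφ²+q²Δλ²) = 5221.7 km
Excess = (5221.7 − 4940.4) / 4940.4 = 281.3 / 4940.4 = 5.69% ≈ 5.7%

5.7%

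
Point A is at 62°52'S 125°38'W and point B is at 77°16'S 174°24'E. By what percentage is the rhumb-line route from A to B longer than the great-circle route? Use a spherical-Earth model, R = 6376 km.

Great circle: σ = 0.4068 rad → d_gc = Rσ = 2594.1 km
Rhumb: Δφ = -0.2513, Δλ = -1.0466, Δψ = -0.7713, q = Δφ/Δψ = 0.3258 → d_rh = R√(Δφ²+q²Δλ²) = 2701.0 km
Excess = (2701.0 − 2594.1) / 2594.1 = 106.9 / 2594.1 = 4.12% ≈ 4.1%

4.1%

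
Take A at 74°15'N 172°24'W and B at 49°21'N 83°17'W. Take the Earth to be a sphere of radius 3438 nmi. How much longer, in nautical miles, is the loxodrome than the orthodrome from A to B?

Great circle: cos σ = sin φ₁ sin φ₂ + cos φ₁ cos φ₂ cos Δλ,  σ = 0.7482 rad → d_gc = 2572.2 nmi
Rhumb line: Δψ = -0.9851, q = Δφ/Δψ = 0.4412, d_rh = R√(Δφ²+q²Δλ²) = 2792.5 nmi
Excess = 2792.5 − 2572.2 = 220.3 ≈ 220 nmi

220 nmi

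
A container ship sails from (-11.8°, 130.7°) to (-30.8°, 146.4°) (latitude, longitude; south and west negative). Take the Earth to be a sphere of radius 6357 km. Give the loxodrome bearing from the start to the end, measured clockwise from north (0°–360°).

142.6°

Meridional parts: M(φ₁)=-0.2074, M(φ₂)=-0.5655 → ΔM = -0.3581;  Δλ = +0.2740 rad
tan C = Δλ / ΔM = -0.7653 → C = 142.57°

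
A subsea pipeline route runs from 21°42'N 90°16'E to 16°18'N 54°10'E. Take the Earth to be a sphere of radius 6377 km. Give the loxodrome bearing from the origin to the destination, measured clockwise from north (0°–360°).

Δψ = ln[tan(π/4+φ₂/2)/tan(π/4+φ₁/2)] = -0.0997
Δλ = -0.6301 rad (taken the short way round)
course = atan2(Δλ, Δψ) = 261.01°

261.0°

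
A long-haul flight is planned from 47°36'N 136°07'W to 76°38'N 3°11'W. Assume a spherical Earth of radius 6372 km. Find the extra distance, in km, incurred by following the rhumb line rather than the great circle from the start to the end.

Great circle: cos σ = sin φ₁ sin φ₂ + cos φ₁ cos φ₂ cos Δλ,  σ = 0.9119 rad → d_gc = 5810.4 km
Rhumb line: Δψ = +1.1970, q = Δφ/Δψ = 0.4233, d_rh = R√(Δφ²+q²Δλ²) = 7042.4 km
Excess = 7042.4 − 5810.4 = 1232.0 ≈ 1232 km

1232 km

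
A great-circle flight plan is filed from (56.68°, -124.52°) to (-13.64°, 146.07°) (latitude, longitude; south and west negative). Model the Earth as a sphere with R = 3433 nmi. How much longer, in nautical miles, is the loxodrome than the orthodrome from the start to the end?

Great circle: cos σ = sin φ₁ sin φ₂ + cos φ₁ cos φ₂ cos Δλ,  σ = 1.7635 rad → d_gc = 6054.3 nmi
Rhumb line: Δψ = -1.4468, q = Δφ/Δψ = 0.8483, d_rh = R√(Δφ²+q²Δλ²) = 6197.2 nmi
Excess = 6197.2 − 6054.3 = 142.9 ≈ 143 nmi

143 nmi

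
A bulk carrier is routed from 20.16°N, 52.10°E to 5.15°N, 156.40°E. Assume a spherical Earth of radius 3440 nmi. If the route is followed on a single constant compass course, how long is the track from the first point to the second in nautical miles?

6157 nmi

Δψ = ln[tan(π/4+φ₂/2)/tan(π/4+φ₁/2)] = -0.2693;  Δφ = -0.2620 rad,  Δλ = +1.8204 rad
q = Δφ/Δψ = 0.9726
d = R·√(Δφ² + q²Δλ²) = 3440·1.78983 = 6157 nmi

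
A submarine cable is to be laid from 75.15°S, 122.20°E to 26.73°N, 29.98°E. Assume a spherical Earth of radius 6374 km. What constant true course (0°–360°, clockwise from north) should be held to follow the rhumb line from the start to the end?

Meridional parts: M(φ₁)=-2.0378, M(φ₂)=+0.4844 → ΔM = +2.5222;  Δλ = -1.6095 rad
tan C = Δλ / ΔM = -0.6382 → C = 327.46°

327.5°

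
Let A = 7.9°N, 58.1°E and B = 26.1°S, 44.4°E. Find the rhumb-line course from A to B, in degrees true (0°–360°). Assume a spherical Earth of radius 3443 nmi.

Meridional parts: M(φ₁)=+0.1383, M(φ₂)=-0.4722 → ΔM = -0.6105;  Δλ = -0.2391 rad
tan C = Δλ / ΔM = +0.3917 → C = 201.39°

201.4°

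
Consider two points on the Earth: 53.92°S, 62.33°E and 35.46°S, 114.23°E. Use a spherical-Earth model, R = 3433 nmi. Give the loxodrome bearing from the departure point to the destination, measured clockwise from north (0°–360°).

63.1°

Δψ = ln[tan(π/4+φ₂/2)/tan(π/4+φ₁/2)] = +0.4591
Δλ = +0.9058 rad (taken the short way round)
course = atan2(Δλ, Δψ) = 63.12°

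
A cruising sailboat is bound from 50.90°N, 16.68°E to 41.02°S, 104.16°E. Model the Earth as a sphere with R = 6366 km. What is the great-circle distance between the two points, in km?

13248 km

Haversine: a = sin²(Δφ/2)+cos φ₁ cos φ₂ sin²(Δλ/2) = 0.74421;  σ = 2·atan2(√a,√(1−a))
σ = 119.236° → d = Rσ = 6366·2.08107 = 13248 km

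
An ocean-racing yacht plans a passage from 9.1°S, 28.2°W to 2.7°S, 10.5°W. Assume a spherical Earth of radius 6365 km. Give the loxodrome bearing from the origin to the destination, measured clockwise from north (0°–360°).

Δψ = ln[tan(π/4+φ₂/2)/tan(π/4+φ₁/2)] = +0.1124
Δλ = +0.3089 rad (taken the short way round)
course = atan2(Δλ, Δψ) = 70.01°

70.0°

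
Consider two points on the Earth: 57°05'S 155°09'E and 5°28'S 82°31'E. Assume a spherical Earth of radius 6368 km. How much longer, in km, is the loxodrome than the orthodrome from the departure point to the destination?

198 km

Great circle: cos σ = sin φ₁ sin φ₂ + cos φ₁ cos φ₂ cos Δλ,  σ = 1.3269 rad → d_gc = 8450.0 km
Rhumb line: Δψ = +1.1238, q = Δφ/Δψ = 0.8016, d_rh = R√(Δφ²+q²Δλ²) = 8648.1 km
Excess = 8648.1 − 8450.0 = 198.1 ≈ 198 km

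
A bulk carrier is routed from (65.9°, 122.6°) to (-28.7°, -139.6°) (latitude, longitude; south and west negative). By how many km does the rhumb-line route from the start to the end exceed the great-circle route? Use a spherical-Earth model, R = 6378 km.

Great circle: cos σ = sin φ₁ sin φ₂ + cos φ₁ cos φ₂ cos Δλ,  σ = 2.0794 rad → d_gc = 13262.5 km
Rhumb line: Δψ = -2.0675, q = Δφ/Δψ = 0.7986, d_rh = R√(Δφ²+q²Δλ²) = 13655.7 km
Excess = 13655.7 − 13262.5 = 393.2 ≈ 393 km

393 km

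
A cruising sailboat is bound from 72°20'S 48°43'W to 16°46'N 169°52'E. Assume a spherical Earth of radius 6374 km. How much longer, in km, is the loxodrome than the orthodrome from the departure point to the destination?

Great circle: cos σ = sin φ₁ sin φ₂ + cos φ₁ cos φ₂ cos Δλ,  σ = 2.0967 rad → d_gc = 13364.5 km
Rhumb line: Δψ = +2.1586, q = Δφ/Δψ = 0.7204, d_rh = R√(Δφ²+q²Δλ²) = 15056.6 km
Excess = 15056.6 − 13364.5 = 1692.1 ≈ 1692 km

1692 km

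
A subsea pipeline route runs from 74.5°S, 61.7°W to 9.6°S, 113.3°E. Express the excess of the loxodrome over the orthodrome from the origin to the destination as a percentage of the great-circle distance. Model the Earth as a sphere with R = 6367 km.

Great circle: σ = 1.6728 rad → d_gc = Rσ = 10650.5 km
Rhumb: Δφ = +1.1327, Δλ = +3.0543, Δψ = +1.8261, q = Δφ/Δψ = 0.6203 → d_rh = R√(Δφ²+q²Δλ²) = 14054.5 km
Excess = (14054.5 − 10650.5) / 10650.5 = 3404.0 / 10650.5 = 31.96% ≈ 32.0%

32.0%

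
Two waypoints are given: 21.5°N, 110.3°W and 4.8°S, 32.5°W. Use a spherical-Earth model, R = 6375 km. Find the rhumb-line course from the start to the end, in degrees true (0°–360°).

109.0°

Meridional parts: M(φ₁)=+0.3844, M(φ₂)=-0.0839 → ΔM = -0.4682;  Δλ = +1.3579 rad
tan C = Δλ / ΔM = -2.8999 → C = 109.03°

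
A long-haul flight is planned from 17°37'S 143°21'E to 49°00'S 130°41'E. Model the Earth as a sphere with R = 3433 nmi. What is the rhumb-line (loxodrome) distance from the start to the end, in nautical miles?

1980 nmi

Rhumb course C = atan2(Δλ, Δψ) with Δψ = ln[tan(π/4+φ₂/2)/tan(π/4+φ₁/2)] = -0.6714, Δλ = -0.2211 → C = 198.23°
d = R·|Δφ| / |cos C| = 3433·0.54774 / 0.94983 = 1980 nmi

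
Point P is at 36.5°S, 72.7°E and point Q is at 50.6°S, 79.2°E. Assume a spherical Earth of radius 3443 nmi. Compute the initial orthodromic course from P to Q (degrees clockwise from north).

θ = atan2( sin Δλ·cos φ₂ ,  cos φ₁ sin φ₂ − sin φ₁ cos φ₂ cos Δλ )
  = atan2(+0.0719, -0.2460) = 163.72°

163.7°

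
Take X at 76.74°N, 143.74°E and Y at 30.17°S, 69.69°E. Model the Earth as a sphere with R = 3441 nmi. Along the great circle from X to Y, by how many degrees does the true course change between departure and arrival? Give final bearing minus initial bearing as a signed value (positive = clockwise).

At departure: θ₁ = atan2(sin Δλ cos φ₂, cos φ₁ sin φ₂ − sin φ₁ cos φ₂ cos Δλ) = 247.37°
At arrival: θ₂ = atan2(sin Δλ cos φ₁, −cos φ₂ sin φ₁ + sin φ₂ cos φ₁ cos Δλ) = 194.18°
Δθ = θ₂ − θ₁ = -53.2°

-53.2°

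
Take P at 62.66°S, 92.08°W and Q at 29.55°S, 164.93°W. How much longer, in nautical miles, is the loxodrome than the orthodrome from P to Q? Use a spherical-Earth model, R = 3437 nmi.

Great circle: cos σ = sin φ₁ sin φ₂ + cos φ₁ cos φ₂ cos Δλ,  σ = 0.9813 rad → d_gc = 3372.9 nmi
Rhumb line: Δψ = +0.8735, q = Δφ/Δψ = 0.6615, d_rh = R√(Δφ²+q²Δλ²) = 3507.5 nmi
Excess = 3507.5 − 3372.9 = 134.6 ≈ 135 nmi

135 nmi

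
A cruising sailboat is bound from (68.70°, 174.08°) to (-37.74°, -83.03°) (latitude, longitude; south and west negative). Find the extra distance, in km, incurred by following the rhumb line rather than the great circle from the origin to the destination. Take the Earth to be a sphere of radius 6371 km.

434 km

Great circle: cos σ = sin φ₁ sin φ₂ + cos φ₁ cos φ₂ cos Δλ,  σ = 2.2580 rad → d_gc = 14385.5 km
Rhumb line: Δψ = -2.3833, q = Δφ/Δψ = 0.7795, d_rh = R√(Δφ²+q²Δλ²) = 14819.2 km
Excess = 14819.2 − 14385.5 = 433.7 ≈ 434 km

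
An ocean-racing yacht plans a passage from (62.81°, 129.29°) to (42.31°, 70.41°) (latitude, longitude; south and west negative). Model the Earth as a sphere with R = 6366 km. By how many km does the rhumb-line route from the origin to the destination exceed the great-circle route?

Great circle: cos σ = sin φ₁ sin φ₂ + cos φ₁ cos φ₂ cos Δλ,  σ = 0.6866 rad → d_gc = 4370.93 km
Rhumb line: Δψ = -0.6030, q = Δφ/Δψ = 0.5933, d_rh = R√(Δφ²+q²Δλ²) = 4500.41 km
Excess = 4500.41 − 4370.93 = 129.48 ≈ 129 km

129 km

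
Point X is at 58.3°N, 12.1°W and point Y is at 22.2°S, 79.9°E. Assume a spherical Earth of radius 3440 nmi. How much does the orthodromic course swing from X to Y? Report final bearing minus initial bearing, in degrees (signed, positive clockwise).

Initial bearing θ₁ = atan2(sin Δλ cos φ₂, cos φ₁ sin φ₂ − sin φ₁ cos φ₂ cos Δλ) = 100.47°
Final bearing θ₂ = (initial bearing from the destination back to the start) + 180° = 146.08°
Δθ = θ₂ − θ₁ = +45.6°

+45.6°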